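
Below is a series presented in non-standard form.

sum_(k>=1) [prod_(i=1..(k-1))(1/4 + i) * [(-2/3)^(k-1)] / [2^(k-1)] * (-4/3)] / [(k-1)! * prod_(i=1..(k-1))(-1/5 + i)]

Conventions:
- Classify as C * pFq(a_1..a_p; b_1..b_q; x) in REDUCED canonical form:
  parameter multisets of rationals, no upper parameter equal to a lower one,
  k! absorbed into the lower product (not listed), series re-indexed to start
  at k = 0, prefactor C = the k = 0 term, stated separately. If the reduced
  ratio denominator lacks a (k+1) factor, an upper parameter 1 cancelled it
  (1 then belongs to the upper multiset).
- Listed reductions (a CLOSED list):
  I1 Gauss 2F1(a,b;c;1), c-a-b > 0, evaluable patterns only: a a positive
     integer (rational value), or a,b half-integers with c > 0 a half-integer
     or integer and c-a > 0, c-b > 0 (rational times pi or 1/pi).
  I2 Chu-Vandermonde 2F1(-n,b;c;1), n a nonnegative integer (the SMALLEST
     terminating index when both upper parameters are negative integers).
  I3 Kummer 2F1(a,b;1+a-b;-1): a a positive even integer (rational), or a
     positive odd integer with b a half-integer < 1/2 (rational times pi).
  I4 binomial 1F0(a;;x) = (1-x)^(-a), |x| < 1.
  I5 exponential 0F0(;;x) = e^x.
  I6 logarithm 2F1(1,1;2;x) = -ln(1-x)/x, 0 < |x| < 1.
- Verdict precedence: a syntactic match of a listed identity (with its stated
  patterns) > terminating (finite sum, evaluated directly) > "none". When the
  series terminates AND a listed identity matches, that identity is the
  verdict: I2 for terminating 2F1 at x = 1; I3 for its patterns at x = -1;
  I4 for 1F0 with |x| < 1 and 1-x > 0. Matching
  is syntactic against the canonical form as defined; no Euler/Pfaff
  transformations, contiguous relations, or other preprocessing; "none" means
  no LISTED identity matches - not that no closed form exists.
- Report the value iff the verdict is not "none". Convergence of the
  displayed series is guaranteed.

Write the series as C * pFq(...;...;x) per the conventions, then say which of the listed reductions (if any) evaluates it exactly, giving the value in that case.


Key observation: x = (-1/3) and the two k-th powers (C = -4/3, x = -1/3) combine into one argument.
Step ratio: r(k) = (-1/3) * (k+5/4) / [(k+4/5) (k+1)] ; factor over Q: parameters, x = (-1/3), and C = -4/3.

x = -1/3 here; the reduced form reads 1F1, upper {5/4}, lower {4/5}, C = -4/3. Verdict: none here - no I1-I6 shape fits x = -1/3 with lower {4/5}.


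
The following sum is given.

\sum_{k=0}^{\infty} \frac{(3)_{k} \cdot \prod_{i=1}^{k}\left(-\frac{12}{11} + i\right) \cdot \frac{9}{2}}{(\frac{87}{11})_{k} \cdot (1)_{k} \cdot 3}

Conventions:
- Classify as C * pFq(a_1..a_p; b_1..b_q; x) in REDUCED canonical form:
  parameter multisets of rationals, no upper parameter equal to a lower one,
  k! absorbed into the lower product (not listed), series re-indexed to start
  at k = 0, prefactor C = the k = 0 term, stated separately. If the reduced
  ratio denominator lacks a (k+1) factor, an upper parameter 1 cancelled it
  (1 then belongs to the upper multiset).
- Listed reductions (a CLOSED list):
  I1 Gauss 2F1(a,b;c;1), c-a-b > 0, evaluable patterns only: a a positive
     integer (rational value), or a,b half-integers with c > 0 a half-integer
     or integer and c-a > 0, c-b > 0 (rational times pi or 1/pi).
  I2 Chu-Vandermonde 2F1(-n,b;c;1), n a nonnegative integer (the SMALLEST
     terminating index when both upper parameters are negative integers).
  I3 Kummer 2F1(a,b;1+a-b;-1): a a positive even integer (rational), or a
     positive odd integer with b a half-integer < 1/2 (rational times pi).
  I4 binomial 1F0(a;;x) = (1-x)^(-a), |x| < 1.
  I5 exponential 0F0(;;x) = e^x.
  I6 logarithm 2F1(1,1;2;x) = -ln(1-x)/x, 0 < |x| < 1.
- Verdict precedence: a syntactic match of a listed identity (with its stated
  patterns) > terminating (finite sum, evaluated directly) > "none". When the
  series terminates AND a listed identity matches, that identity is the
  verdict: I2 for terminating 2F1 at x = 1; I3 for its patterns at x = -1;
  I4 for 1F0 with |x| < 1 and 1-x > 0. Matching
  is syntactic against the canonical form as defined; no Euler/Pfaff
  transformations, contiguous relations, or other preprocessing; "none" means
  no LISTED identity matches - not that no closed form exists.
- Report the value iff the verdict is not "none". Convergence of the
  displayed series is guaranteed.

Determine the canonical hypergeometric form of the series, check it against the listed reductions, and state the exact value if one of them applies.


Canonical form: C = \frac{3}{2} times 2F1 with upper {-\frac{1}{11}, 3}, lower {\frac{87}{11}}, x = 1. Verdict at x = 1: the Gauss summation I1 matches (x = 1: the Gamma ratio telescopes since c-a-b = 5 > 0 and a = 3 in Z>0). Hence: \frac{13338}{9317}.

First insight: x = 1 and the constant factors (C = 3/2) combine into one prefactor.
Consecutive-term ratio: r(k) = 1 * (k-\frac{1}{11}) (k+3) / [(k+\frac{87}{11}) (k+1)] - rational in k, leading ratio 1; with t_0 = \frac{3}{2}, classification follows.


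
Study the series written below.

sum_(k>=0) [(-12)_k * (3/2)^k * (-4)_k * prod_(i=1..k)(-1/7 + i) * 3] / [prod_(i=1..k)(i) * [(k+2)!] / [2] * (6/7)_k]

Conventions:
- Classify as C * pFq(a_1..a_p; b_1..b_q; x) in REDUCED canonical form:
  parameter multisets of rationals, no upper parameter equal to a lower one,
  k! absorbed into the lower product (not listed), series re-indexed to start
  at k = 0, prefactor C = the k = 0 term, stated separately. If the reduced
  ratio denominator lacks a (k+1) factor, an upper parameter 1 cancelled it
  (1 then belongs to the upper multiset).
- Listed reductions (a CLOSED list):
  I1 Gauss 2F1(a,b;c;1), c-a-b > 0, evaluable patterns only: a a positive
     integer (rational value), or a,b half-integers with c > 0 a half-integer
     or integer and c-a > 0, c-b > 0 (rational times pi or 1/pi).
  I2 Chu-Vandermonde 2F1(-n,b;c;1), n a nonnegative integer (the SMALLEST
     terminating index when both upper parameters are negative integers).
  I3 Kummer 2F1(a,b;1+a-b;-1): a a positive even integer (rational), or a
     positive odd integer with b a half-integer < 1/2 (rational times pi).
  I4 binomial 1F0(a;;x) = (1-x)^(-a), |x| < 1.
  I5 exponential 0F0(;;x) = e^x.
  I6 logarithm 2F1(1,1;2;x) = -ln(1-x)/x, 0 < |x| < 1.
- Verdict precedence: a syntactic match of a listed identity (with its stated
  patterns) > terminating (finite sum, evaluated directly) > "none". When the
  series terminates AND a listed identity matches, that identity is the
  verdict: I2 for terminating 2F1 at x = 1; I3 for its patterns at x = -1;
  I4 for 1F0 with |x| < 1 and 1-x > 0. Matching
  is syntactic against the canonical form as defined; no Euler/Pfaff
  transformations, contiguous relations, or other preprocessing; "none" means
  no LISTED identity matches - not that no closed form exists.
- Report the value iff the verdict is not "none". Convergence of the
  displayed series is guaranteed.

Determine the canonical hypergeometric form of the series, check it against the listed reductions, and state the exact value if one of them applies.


The series (x = 3/2) is 2F1: upper {-12, -4}, lower {3}, prefactor 3. Verdict: terminating at k = 4: the factor (-4)_k kills every later term; summing the 5 survivors is exact. Sum: 30603/16.

Key step: x = (3/2) and the parameter 6/7 appears in both the upper and lower lists and cancels.
Step ratio: r(k) = (3/2) * (k-12) (k-4) / [(k+3) (k+1)] - rational in k. x = (3/2); t_0 = 3; negate the roots.


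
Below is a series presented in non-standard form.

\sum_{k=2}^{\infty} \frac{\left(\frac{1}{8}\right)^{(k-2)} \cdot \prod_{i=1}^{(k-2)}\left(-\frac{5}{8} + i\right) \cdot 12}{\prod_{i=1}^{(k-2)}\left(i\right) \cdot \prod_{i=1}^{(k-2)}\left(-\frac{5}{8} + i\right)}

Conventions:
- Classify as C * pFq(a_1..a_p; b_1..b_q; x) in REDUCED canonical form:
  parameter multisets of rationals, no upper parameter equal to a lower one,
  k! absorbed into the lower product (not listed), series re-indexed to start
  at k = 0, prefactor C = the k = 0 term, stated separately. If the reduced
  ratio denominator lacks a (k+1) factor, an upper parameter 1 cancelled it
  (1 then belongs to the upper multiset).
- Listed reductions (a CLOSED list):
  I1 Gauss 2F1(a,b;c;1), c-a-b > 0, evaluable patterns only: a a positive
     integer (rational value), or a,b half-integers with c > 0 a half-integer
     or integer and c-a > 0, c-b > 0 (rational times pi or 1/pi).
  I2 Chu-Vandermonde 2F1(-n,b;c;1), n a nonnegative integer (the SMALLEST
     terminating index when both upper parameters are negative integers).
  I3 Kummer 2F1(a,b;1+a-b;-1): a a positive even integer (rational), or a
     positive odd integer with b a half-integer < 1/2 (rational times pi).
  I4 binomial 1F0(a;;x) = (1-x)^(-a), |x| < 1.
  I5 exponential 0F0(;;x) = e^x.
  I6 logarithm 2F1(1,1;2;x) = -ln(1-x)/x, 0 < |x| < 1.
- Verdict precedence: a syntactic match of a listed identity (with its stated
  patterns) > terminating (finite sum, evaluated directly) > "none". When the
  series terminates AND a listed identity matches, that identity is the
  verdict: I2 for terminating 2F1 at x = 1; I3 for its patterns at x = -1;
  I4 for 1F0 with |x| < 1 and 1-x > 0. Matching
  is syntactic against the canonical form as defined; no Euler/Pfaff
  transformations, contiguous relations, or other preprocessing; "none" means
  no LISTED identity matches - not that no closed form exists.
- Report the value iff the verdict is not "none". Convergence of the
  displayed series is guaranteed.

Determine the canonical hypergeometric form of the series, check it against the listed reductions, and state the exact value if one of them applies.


Classification (C = 12): 0F0 with upper {-}, lower {-}, argument x = \frac{1}{8}. Verdict (x = \frac{1}{8}): the I5 exponential reduction applies (the 0F0 exponential series at x = \frac{1}{8}). Hence: 12 \cdot e^{\frac{1}{8}}.

Key step: x = \frac{1}{8} and the lower running product (C = 12) is a rising factorial.
Ratio: r(k) = \frac{1}{8} * 1 / [(k+1)] - rational; roots negated = parameters, x = \frac{1}{8}, C = 12.


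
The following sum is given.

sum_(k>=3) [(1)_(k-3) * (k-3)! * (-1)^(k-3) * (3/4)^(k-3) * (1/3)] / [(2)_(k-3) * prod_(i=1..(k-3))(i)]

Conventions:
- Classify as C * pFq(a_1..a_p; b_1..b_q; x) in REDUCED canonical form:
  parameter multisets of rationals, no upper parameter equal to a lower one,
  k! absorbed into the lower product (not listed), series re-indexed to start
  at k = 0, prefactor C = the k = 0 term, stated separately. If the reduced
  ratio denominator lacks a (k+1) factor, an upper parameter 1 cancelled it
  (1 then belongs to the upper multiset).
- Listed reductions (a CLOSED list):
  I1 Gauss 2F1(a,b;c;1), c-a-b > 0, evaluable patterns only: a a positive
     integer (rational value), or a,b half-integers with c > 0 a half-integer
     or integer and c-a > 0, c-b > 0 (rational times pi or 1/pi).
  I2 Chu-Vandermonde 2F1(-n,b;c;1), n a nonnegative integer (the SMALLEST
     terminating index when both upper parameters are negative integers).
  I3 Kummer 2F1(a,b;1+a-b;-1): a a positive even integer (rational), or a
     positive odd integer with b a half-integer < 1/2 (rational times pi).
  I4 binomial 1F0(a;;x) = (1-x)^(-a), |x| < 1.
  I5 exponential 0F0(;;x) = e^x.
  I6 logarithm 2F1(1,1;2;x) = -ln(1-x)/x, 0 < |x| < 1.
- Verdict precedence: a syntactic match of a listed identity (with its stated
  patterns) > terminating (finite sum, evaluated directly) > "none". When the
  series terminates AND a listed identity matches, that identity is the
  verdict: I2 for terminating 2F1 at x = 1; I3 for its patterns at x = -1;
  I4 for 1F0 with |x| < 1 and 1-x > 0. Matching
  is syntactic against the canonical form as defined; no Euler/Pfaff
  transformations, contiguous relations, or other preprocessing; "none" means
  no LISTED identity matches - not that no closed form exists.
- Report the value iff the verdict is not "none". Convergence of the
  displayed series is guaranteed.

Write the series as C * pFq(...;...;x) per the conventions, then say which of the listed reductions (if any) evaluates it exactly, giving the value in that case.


Key step: with t_0 = 1/3, the factorial ratio (prefactor 1/3) (k+a-1)!/(a-1)! is a rising factorial (a)_k.
Term ratio: r(k) = (-3/4) * (k+1) (k+1) / [(k+2) (k+1)] - poly over poly, x = (-3/4) from leading terms; C = 1/3 at k = 0.

Canonical form: C = 1/3 times 2F1 with upper {1, 1}, lower {2}, x = -3/4. Verdict: the I6 logarithm reduction fires (the logarithm: parameters (1,1;2), x = -3/4). Sum: (4/9) * ln(7/4).


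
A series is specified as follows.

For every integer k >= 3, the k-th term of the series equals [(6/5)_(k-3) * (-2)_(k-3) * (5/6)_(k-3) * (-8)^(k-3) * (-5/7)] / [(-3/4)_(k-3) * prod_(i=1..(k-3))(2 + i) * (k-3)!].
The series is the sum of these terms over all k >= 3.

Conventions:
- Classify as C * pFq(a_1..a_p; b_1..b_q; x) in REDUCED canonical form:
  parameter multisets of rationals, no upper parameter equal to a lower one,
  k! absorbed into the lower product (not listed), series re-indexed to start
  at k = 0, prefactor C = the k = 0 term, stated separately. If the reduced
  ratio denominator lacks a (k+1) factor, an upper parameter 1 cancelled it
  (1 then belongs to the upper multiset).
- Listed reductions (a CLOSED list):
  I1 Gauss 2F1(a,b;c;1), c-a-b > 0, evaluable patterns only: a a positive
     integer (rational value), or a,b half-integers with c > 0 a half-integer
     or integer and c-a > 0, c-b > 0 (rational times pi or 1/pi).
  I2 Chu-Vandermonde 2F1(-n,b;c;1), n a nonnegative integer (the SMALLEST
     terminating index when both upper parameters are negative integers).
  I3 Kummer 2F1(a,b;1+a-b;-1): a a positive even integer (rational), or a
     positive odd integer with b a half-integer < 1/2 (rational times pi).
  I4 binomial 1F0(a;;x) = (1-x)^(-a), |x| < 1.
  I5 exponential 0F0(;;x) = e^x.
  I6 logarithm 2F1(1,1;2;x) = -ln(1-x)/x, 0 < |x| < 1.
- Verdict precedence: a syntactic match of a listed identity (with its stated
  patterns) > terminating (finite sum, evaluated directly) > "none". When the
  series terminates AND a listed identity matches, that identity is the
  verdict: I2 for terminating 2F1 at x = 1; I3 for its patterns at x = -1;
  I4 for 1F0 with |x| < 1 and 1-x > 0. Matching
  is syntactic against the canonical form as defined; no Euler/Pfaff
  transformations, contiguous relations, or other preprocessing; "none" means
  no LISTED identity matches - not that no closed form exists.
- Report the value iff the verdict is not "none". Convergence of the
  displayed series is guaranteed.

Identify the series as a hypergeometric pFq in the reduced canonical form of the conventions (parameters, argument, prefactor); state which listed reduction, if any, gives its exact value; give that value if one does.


Classification (C = -5/7): 3F2 with upper {-2, 5/6, 6/5}, lower {-3/4, 3}, argument x = -8. Verdict: terminating. (-2)_k vanishes past k = 2, leaving a 3-term sum, computed directly. Sum: 16313/189.

Key step: t_0 = -5/7 here, and the lower running product (C = -5/7) is a rising factorial.
Ratio: r(k) = (-8) * (k-2) (k+5/6) (k+6/5) / [(k-3/4) (k+3) (k+1)] - rational; roots negated = parameters, x = (-8), C = -5/7.


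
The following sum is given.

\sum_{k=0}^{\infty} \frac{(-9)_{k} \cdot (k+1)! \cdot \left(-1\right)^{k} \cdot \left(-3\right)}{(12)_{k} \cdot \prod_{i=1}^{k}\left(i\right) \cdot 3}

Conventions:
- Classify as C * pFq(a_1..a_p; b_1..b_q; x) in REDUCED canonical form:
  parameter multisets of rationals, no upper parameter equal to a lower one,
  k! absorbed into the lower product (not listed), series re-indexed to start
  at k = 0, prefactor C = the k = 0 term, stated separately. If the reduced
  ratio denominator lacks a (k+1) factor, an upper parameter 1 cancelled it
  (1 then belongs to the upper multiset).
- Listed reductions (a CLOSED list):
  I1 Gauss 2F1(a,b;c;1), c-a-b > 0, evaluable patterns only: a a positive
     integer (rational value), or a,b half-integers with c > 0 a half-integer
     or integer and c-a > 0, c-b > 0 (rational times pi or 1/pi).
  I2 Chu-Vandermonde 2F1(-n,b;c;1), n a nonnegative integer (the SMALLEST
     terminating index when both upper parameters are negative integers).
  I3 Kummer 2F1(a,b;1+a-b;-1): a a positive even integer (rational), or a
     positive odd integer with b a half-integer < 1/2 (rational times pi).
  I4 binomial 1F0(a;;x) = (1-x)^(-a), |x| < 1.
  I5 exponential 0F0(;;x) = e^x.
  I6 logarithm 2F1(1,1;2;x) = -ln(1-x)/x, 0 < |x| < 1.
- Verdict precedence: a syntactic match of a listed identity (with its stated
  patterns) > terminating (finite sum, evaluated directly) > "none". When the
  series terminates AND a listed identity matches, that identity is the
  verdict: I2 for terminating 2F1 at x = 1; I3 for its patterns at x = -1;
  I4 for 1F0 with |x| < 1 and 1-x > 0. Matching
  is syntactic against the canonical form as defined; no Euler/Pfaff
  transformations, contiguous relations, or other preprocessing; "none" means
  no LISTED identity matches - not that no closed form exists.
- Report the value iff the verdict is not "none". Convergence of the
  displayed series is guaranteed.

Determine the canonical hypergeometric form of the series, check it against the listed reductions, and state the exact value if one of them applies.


First insight: x = -1 and the factorial ratio (prefactor -1) (k+a-1)!/(a-1)! is a rising factorial (a)_k.
Consecutive-term ratio: r(k) = -1 * (k-9) (k+2) / [(k+12) (k+1)] - rational; roots negated = parameters, x = -1, C = -1.

x = -1 here; the reduced form reads 2F1, upper {-9, 2}, lower {12}, C = -1. Verdict (x = -1): Kummer's theorem (I3) applies (x = -1; c = 12 equals 1+a-b for upper {-9, 2}: listed pattern). Hence: -\frac{11}{2}.


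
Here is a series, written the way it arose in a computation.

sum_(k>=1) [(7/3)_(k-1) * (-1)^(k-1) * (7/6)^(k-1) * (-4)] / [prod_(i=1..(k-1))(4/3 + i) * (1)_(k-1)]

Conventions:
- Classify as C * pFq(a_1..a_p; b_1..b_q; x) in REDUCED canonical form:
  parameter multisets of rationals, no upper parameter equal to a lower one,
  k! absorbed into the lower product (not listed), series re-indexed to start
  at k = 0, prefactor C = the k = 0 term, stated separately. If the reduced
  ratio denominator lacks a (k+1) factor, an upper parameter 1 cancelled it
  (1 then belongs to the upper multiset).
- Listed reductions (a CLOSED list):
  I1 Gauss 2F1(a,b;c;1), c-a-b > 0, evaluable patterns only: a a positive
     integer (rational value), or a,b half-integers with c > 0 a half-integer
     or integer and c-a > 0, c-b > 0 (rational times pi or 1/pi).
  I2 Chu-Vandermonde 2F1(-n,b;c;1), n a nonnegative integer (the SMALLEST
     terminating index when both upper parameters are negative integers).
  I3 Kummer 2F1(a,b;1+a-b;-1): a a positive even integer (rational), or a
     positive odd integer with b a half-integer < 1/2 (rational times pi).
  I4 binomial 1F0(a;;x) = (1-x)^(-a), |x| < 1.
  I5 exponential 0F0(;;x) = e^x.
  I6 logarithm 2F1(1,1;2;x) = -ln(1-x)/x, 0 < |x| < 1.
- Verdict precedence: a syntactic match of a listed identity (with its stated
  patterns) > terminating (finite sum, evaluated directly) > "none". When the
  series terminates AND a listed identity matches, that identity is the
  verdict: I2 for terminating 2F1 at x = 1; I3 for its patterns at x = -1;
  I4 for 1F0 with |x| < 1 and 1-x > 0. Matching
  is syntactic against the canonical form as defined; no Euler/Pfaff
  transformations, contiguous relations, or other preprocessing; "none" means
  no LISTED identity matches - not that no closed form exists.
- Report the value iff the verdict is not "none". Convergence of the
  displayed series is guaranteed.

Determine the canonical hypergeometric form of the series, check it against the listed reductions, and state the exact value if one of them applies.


Classification (C = -4): 0F0 with upper {-}, lower {-}, argument x = -7/6. Verdict at x = -7/6: exponential (I5) matches (the 0F0 exponential series at x = -7/6). Value: (-4) * e^(-7/6).

The tell: from the first term -4: the lower running product (C = -4) is a rising factorial.
Adjacent-term ratio: r(k) = (-7/6) * 1 / [(k+1)] - rational in k. x = (-7/6); t_0 = -4; negate the roots.


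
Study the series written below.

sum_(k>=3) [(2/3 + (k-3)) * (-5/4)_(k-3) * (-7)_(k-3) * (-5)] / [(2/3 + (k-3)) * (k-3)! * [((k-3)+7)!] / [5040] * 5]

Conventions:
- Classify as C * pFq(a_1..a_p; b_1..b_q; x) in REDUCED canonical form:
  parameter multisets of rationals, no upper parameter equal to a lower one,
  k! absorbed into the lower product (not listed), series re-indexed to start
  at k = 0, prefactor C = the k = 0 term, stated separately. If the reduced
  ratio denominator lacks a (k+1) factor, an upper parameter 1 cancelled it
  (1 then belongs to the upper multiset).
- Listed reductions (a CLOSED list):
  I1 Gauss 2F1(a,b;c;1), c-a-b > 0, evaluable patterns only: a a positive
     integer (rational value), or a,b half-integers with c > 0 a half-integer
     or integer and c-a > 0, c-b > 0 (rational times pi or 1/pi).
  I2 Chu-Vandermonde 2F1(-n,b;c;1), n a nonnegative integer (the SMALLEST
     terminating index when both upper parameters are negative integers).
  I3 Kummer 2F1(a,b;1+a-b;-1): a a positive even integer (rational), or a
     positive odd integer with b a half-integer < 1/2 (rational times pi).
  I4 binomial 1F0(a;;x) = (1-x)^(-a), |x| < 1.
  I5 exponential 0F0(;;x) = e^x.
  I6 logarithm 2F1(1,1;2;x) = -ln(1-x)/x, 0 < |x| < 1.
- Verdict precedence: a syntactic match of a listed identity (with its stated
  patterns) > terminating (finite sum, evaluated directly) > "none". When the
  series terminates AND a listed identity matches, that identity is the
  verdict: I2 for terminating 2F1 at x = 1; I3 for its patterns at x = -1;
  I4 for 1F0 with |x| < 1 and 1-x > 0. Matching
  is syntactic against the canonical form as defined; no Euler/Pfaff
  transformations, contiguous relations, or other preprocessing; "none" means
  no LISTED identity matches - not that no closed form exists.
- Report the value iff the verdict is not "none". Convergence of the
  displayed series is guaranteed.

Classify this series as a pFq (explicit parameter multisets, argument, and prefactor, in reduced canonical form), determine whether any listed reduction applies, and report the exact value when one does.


x = 1 here; the reduced form reads 2F1, upper {-7, -5/4}, lower {8}, C = -1. Verdict at x = 1: the Chu-Vandermonde identity I2 matches (terminating 2F1 at x = 1 with n = 7, b = -5/4, c = 8). Value: -652293313/299892736.

Key step: t_0 = -1 here, and the constant factors (prefactor -1) combine into one prefactor.
Adjacent-term ratio: r(k) = 1 * (k-7) (k-5/4) / [(k+8) (k+1)] - rational in k, leading ratio 1; with t_0 = -1, classification follows.


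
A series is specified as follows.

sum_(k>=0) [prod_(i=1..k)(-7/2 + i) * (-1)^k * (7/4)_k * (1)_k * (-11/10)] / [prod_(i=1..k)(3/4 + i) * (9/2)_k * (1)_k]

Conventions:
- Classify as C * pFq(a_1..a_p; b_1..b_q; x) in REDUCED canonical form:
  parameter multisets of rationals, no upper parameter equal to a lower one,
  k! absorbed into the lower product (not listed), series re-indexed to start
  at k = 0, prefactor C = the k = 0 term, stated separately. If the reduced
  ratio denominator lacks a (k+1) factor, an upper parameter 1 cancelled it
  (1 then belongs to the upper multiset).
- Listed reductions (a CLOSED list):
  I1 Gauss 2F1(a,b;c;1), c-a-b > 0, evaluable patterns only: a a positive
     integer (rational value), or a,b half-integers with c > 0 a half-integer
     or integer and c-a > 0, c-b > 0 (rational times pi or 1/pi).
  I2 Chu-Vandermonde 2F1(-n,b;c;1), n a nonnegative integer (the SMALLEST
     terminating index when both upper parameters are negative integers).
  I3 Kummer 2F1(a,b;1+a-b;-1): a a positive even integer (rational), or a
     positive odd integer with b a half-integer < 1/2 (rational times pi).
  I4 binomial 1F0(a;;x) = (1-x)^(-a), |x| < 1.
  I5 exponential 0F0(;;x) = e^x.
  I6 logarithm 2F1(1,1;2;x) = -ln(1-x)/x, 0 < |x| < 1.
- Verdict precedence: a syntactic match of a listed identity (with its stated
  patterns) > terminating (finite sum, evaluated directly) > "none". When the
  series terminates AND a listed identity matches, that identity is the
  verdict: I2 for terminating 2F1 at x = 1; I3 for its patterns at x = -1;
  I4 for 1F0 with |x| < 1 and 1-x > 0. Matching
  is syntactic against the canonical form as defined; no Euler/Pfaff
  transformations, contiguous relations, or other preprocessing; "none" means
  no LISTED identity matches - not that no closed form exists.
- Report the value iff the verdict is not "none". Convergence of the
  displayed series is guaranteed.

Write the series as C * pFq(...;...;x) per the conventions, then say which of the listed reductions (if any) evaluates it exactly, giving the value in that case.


The tell: t_0 being -11/10, the lower running product (C = -11/10) is a rising factorial.
Term ratio: r(k) = (-1) * (k-5/2) (k+1) / [(k+9/2) (k+1)] - rational in k. x = (-1); t_0 = -11/10; negate the roots.

Classification (C = -11/10): 2F1 with upper {-5/2, 1}, lower {9/2}, argument x = -1. Verdict at x = -1: Kummer (I3) matches (x = -1; c = 9/2 equals 1+a-b for upper {-5/2, 1}: listed pattern). Sum: (-77/128) * pi.


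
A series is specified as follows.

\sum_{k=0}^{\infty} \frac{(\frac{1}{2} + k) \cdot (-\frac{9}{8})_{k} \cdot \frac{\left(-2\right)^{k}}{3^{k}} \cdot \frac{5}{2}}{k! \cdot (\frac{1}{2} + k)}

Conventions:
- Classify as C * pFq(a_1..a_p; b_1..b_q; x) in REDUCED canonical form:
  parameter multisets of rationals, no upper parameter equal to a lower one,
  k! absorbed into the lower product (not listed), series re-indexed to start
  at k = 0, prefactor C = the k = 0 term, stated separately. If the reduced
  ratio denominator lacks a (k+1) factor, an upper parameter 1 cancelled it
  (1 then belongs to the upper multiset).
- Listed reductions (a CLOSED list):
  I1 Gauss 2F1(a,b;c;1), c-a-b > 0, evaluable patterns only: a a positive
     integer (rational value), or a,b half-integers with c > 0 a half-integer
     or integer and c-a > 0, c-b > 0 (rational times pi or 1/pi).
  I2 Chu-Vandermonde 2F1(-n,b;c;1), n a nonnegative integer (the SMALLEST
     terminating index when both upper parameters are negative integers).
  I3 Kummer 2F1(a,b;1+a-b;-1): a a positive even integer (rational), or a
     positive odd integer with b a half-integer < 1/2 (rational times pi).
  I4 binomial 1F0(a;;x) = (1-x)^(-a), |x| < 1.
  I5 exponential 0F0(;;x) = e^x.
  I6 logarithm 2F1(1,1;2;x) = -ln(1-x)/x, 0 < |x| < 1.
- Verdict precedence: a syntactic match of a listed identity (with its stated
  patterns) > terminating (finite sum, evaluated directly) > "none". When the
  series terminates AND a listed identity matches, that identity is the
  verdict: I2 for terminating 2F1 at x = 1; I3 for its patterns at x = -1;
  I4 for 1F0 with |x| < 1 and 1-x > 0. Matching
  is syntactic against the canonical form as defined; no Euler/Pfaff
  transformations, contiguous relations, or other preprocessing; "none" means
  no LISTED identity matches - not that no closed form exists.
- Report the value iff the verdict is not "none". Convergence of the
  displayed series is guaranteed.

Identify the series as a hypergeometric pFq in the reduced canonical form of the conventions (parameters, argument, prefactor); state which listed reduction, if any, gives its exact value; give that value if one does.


Prefactor \frac{5}{2}, argument -\frac{2}{3}: 1F0 with upper {-\frac{9}{8}} over lower {-}. Verdict: the binomial series (I4) matches (the 1F0 binomial series: exponent 9/8, x = -\frac{2}{3}). Sum: \frac{5}{2} \cdot \left(\frac{5}{3}\right)^{\frac{9}{8}}.

Key observation: t_0 = \frac{5}{2} here, and the factor k + 1/2 cancels (top and bottom), leaving C = 5/2.
Ratio: r(k) = -\frac{2}{3} * (k-\frac{9}{8}) / [(k+1)] ; factor over Q: parameters, x = -\frac{2}{3}, and C = \frac{5}{2}.


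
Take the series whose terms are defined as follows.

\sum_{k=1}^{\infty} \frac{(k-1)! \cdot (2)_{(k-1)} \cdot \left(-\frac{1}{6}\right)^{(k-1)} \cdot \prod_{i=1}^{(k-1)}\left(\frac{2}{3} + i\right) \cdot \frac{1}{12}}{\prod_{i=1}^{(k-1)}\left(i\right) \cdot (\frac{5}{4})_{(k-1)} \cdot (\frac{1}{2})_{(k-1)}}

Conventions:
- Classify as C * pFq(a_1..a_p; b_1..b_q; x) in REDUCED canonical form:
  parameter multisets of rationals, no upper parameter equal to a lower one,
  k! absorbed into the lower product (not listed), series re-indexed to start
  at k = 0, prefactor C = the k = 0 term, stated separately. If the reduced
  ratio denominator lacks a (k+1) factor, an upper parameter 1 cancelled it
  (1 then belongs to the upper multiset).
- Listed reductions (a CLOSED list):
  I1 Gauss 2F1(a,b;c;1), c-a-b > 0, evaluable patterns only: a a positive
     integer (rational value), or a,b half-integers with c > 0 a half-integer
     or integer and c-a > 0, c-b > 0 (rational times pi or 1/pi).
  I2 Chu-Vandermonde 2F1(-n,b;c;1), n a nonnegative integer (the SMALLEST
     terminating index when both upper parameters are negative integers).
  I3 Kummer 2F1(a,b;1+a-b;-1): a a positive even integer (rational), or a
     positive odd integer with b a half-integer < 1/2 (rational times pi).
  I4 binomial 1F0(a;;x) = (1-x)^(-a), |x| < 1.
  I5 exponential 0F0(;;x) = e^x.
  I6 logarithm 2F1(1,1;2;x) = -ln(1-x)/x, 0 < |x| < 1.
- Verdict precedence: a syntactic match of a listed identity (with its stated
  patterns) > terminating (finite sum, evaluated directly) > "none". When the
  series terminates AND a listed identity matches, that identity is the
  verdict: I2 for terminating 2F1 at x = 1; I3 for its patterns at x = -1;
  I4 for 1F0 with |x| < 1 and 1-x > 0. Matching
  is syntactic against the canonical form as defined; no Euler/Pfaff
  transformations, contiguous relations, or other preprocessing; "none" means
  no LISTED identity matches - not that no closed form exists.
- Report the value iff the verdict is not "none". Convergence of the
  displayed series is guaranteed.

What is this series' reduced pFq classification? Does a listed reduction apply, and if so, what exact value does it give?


x = -\frac{1}{6} here; the reduced form reads 3F2, upper {1, \frac{5}{3}, 2}, lower {\frac{1}{2}, \frac{5}{4}}, C = \frac{1}{12}. Verdict: none. No listed pattern accepts 3F2(1, \frac{5}{3}, 2; \frac{1}{2}, \frac{5}{4}; -\frac{1}{6}).

First insight: x = -\frac{1}{6} and the factorial ratio (prefactor 1/12) (k+a-1)!/(a-1)! is a rising factorial (a)_k.
Term ratio: r(k) = -\frac{1}{6} * (k+1) (k+\frac{5}{3}) (k+2) / [(k+\frac{1}{2}) (k+\frac{5}{4}) (k+1)] - poly over poly, x = -\frac{1}{6} from leading terms; C = \frac{1}{12} at k = 0.


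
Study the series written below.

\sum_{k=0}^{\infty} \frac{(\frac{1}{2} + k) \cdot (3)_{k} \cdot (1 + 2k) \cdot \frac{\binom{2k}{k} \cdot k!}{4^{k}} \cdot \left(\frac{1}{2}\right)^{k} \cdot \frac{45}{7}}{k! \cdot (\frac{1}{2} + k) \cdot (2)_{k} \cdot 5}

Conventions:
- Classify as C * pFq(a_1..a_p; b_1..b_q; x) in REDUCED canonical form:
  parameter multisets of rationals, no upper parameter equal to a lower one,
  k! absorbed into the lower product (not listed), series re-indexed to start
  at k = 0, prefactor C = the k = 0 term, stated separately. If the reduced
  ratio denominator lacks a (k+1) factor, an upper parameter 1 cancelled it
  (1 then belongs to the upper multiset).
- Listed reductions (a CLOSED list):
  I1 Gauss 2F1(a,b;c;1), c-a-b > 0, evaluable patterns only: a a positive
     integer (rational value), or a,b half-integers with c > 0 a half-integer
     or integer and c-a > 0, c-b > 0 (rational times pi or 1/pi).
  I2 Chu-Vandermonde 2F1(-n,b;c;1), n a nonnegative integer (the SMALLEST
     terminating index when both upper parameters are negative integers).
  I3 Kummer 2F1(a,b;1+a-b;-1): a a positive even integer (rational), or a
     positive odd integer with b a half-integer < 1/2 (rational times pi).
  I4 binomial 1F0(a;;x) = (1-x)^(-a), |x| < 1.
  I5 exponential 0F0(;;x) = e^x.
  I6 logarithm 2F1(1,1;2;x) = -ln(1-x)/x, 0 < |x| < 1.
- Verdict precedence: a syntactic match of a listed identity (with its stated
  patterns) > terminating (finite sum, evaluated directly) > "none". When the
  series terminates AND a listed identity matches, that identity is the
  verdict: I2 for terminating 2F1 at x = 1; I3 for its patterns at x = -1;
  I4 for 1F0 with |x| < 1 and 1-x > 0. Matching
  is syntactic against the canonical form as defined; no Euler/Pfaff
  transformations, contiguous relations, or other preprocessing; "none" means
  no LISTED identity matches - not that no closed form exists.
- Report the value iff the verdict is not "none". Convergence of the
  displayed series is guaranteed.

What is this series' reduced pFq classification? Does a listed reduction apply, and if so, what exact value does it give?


x = \frac{1}{2} here; the reduced form reads 2F1, upper {\frac{3}{2}, 3}, lower {2}, C = \frac{9}{7}. Verdict: none. A 2F1 with upper {\frac{3}{2}, 3} fits none of I1-I6 at x = \frac{1}{2}; the sum runs forever.

Structural cue: x = \frac{1}{2} and striking the common factor k + 1/2 reduces the term (C = 9/7, x = 1/2).
Ratio: r(k) = \frac{1}{2} * (k+\frac{3}{2}) (k+3) / [(k+2) (k+1)] ; factor over Q: parameters, x = \frac{1}{2}, and C = \frac{9}{7}.


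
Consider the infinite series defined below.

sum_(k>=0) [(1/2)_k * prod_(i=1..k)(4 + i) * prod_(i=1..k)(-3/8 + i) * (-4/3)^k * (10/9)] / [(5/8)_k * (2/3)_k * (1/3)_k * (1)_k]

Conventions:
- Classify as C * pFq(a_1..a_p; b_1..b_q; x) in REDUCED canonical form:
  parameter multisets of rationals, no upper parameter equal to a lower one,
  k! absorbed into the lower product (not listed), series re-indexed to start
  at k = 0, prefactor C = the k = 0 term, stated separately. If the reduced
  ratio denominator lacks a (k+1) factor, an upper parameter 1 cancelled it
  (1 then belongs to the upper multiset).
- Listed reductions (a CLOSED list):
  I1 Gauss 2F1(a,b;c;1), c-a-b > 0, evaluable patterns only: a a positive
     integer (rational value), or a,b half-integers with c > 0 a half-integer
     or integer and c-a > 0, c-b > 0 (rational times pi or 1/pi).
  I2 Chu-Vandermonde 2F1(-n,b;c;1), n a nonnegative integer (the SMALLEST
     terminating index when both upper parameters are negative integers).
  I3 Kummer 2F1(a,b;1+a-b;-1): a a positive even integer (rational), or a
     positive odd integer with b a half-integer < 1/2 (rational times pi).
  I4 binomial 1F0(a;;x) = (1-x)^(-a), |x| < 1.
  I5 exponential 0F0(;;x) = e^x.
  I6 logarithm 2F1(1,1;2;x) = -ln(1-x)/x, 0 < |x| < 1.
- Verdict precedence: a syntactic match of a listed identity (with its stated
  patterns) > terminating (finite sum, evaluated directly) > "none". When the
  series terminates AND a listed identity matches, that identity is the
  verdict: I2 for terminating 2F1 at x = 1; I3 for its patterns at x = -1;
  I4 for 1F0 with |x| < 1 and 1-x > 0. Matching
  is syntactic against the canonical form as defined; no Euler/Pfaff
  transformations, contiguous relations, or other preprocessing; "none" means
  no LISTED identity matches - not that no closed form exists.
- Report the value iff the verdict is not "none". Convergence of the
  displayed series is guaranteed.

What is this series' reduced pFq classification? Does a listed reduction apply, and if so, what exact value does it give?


The series (x = -4/3) is 2F2: upper {1/2, 5}, lower {1/3, 2/3}, prefactor 10/9. Verdict: none here - no I1-I6 shape fits x = -4/3 with lower {1/3, 2/3}.

Key observation: t_0 being 10/9, the running product (C = 10/9) telescopes to a rising factorial.
Step ratio: r(k) = (-4/3) * (k+1/2) (k+5) / [(k+1/3) (k+2/3) (k+1)] ; factor over Q: parameters, x = (-4/3), and C = 10/9.


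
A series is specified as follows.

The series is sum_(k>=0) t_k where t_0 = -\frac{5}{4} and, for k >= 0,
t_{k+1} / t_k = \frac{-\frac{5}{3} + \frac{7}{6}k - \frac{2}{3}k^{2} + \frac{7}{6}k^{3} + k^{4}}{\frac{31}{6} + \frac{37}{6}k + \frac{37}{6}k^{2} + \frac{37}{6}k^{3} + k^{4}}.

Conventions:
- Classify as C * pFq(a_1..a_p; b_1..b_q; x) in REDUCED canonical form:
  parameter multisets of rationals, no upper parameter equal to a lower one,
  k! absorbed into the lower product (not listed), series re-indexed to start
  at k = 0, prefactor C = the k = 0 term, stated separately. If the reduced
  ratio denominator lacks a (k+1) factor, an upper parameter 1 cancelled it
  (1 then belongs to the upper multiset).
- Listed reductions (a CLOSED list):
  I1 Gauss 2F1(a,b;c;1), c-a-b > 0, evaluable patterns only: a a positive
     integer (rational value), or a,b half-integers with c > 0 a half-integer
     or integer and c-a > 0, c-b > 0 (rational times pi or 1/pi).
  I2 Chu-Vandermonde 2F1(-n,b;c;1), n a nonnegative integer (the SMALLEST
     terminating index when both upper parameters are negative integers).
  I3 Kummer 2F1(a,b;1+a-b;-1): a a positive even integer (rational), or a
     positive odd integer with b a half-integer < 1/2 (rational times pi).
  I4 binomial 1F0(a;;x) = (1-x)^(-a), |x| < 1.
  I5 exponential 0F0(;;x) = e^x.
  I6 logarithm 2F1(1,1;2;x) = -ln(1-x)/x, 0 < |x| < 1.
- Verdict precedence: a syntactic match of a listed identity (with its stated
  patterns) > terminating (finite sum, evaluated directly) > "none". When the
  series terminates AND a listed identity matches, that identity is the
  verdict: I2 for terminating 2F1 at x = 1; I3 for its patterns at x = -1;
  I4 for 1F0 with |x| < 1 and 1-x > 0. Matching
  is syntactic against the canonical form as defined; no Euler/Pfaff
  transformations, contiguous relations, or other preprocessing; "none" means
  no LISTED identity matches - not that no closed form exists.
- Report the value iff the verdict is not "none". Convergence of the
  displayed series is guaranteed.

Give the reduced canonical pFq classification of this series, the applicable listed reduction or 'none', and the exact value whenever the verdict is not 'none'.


At argument 1: a 2F1 with upper {-\frac{5}{6}, 2}, lower {\frac{31}{6}}, scaled by C = -\frac{5}{4}. Verdict (x = 1): Gauss's theorem (I1) applies (x = 1: the Gamma ratio telescopes since c-a-b = 4 > 0 and a = 2 in Z>0). Hence: -\frac{475}{576}.

First insight: t_0 = -\frac{5}{4} here, and the expanded ratio factors over Q; C = -5/4, x = 1, roots give parameters.
Ratio: r(k) = 1 * (k-\frac{5}{6}) (k+2) / [(k+\frac{31}{6}) (k+1)] - poly over poly, x = 1 from leading terms; C = -\frac{5}{4} at k = 0.


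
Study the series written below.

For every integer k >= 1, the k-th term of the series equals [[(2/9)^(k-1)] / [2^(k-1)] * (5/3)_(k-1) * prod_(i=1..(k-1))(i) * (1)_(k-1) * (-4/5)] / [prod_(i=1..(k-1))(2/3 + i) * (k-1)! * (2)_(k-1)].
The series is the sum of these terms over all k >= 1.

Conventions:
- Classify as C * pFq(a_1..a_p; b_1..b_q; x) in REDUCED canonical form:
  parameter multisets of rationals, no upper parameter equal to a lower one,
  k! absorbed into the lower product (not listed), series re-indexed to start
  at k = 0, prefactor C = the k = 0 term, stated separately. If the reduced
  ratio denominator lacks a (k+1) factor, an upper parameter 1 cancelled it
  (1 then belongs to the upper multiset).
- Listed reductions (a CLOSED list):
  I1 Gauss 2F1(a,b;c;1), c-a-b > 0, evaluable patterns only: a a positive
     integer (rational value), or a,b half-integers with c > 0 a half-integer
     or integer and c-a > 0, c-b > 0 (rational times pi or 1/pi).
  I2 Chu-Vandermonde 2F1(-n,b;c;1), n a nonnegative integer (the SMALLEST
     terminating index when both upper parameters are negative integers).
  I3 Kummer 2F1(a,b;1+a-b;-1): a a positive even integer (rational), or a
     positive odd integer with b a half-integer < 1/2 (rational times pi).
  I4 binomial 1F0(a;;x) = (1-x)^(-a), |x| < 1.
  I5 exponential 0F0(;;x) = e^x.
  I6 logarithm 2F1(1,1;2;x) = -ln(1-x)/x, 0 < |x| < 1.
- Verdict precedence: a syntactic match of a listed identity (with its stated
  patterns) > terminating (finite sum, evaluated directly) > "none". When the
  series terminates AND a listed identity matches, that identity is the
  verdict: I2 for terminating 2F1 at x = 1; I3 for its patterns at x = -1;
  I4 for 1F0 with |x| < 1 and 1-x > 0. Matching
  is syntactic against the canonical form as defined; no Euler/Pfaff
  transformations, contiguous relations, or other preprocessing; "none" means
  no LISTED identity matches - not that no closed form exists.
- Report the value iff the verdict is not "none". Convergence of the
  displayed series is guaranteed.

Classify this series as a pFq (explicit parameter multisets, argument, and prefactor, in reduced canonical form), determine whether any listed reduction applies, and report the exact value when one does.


Canonical form: C = -4/5 times 2F1 with upper {1, 1}, lower {2}, x = 1/9. Verdict at x = 1/9: the logarithmic series (I6) matches (the logarithm: parameters (1,1;2), x = 1/9). Hence: (36/5) * ln(8/9).

First insight: t_0 being -4/5, the two k-th powers (C = -4/5) combine into one argument.
Consecutive-term ratio: r(k) = (1/9) * (k+1) (k+1) / [(k+2) (k+1)] - poly over poly, x = (1/9) from leading terms; C = -4/5 at k = 0.
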